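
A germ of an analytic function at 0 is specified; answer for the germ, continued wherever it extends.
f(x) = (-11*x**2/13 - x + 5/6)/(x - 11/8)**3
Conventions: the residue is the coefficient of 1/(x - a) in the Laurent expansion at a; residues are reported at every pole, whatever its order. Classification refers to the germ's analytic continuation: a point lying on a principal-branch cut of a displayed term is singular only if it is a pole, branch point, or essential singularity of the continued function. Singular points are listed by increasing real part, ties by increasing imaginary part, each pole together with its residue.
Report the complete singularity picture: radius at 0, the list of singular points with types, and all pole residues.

Denominator factor (x - 11/8)^3: pole of order 3 at 11/8, modulus 11/8.
The radius of convergence is the smallest modulus among the singular points: 11/8.
At the order-3 pole 11/8 set g(x) = (x - (11/8))^3*f(x) = -11*x**2/13 - x + 5/6.
Order-3 pole: residue = g''(a)/2; g''(11/8) = -22/13, so the residue is -11/13.

Radius of convergence at 0: 11/8.
At 11/8: a pole of order 3; residue -11/13.


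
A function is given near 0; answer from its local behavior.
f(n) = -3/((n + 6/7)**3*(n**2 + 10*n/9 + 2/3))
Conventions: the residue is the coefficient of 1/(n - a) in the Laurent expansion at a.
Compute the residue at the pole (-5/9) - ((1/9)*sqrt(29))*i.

The residue is (-405769/287496) + ((12714667/8337384)*sqrt(29))*i.

The factor n**2 + 10*n/9 + 2/3 splits as (n - a)(n - a') with a = (-5/9) - ((1/9)*sqrt(29))*i, a' = (-5/9) + ((1/9)*sqrt(29))*i. At the order-1 pole a set g(n) = (n - a)*f(n) = [-3/(n + 6/7)**3] / (n - a').
Simple pole: residue = g(a) at a = (-5/9) - ((1/9)*sqrt(29))*i, which is (-405769/287496) + ((12714667/8337384)*sqrt(29))*i.


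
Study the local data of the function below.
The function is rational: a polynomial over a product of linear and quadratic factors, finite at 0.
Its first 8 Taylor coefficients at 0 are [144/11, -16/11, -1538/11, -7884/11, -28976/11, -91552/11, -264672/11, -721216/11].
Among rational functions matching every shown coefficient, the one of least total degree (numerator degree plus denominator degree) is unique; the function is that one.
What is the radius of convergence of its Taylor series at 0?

No rational of total degree below 5 reproduces all 8 coefficients; solving the [2/3] Pade equations on them gives f(ρ) = (-13*ρ**2/4 + 10*ρ - 18/11)/(ρ - 1/2)**3, whose expansion matches every shown term.
Denominator factor (ρ - 1/2)^3: pole of order 3 at 1/2, modulus 1/2.
The radius of convergence is the smallest modulus among the singular points: 1/2.

The radius of convergence is 1/2.


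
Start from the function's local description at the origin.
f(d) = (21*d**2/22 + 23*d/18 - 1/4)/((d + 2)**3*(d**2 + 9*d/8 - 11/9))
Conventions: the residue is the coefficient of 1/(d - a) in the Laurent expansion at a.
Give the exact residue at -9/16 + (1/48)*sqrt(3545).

The residue is -8717949/603592 + (103972317/427946728)*sqrt(3545).

The factor d**2 + 9*d/8 - 11/9 splits as (d - a)(d - a') with a = -9/16 + (1/48)*sqrt(3545), a' = -9/16 - (1/48)*sqrt(3545). At the order-1 pole a set g(d) = (d - a)*f(d) = [(21*d**2/22 + 23*d/18 - 1/4)/(d + 2)**3] / (d - a').
Simple pole: residue = g(a) at a = -9/16 + (1/48)*sqrt(3545), which is -8717949/603592 + (103972317/427946728)*sqrt(3545).


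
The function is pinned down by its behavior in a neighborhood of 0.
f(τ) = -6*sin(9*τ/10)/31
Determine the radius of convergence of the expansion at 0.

The factor -sin(9*τ/10) is entire and contributes no finite singular point.
The polynomial part has no poles.
No finite singular points: the Taylor series at 0 converges everywhere.

The radius of convergence is infinite.


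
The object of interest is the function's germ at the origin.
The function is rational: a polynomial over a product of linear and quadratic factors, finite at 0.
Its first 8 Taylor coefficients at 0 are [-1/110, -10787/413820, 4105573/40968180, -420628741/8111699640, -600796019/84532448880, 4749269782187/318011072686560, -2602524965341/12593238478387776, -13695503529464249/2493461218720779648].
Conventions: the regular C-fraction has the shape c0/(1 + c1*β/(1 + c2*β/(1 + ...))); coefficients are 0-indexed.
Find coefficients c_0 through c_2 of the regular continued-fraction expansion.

The regular C-fraction coefficients are [-1/110, -10787/3762, 8253671/1229718].


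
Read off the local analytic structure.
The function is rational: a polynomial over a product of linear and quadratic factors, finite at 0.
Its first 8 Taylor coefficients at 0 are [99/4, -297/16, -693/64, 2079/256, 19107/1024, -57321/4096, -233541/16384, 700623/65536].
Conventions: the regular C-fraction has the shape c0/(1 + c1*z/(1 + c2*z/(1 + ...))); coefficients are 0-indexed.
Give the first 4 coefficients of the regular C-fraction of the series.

Taylor coefficients (read off): a_0 = 99/4, a_1 = -297/16, a_2 = -693/64, a_3 = 2079/256.
c0 = a_0 = 99/4. Peel one level at a time: if S = 1 + c*z/S' with S'(0) = 1, then c is the z-coefficient of S and S' = c*z/(S - 1).
S_1 = c0/f = 1 + (3/4)*z + (1)*z^2 + ...; c1 = 3/4.
S_2 = c1*z/(S_1 - 1) = 1 + (-4/3)*z + (7/9)*z^2 + ...; c2 = -4/3.
S_3 = c2*z/(S_2 - 1) = 1 + (7/12)*z + ...; c3 = 7/12.

The regular C-fraction coefficients are [99/4, 3/4, -4/3, 7/12].


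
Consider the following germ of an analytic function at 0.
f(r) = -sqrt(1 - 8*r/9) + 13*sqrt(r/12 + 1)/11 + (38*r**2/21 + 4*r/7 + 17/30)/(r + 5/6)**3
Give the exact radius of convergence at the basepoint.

The radius of convergence is 5/6.

Denominator factor (r + 5/6)^3: pole of order 3 at -5/6, modulus 5/6.
Branch term (13/11)*sqrt(1 - r/(-12)): its argument vanishes at r = -12, a square-root branch point, modulus 12.
Branch term (-1)*sqrt(1 - r/(9/8)): its argument vanishes at r = 9/8, a square-root branch point, modulus 9/8.
The radius of convergence is the smallest modulus among the singular points: 5/6.


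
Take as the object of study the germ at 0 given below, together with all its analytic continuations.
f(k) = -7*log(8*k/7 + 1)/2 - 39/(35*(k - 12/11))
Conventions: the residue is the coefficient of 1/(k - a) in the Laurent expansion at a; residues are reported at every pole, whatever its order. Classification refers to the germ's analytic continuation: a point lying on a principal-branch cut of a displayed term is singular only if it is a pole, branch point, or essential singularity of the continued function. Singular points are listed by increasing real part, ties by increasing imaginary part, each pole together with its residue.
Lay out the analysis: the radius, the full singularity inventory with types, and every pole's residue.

Denominator factor (k - 12/11): pole of order 1 at 12/11, modulus 12/11.
Branch term (-7/2)*log(1 - k/(-7/8)): its argument vanishes at k = -7/8, a logarithmic branch point, modulus 7/8.
The radius of convergence is the smallest modulus among the singular points: 7/8.
The branch term is analytic at 12/11 and contributes nothing to the residue; only the rational part matters.
At the order-1 pole 12/11 set g(k) = (k - (12/11))*(rational part) = -39/35.
Simple pole: residue = g(a) at a = 12/11, which is -39/35.
List the singular points by increasing real part (a conjugate pair: the negative imaginary part first).

Radius of convergence at 0: 7/8.
At -7/8: a logarithmic branch point.
At 12/11: a pole of order 1; residue -39/35.


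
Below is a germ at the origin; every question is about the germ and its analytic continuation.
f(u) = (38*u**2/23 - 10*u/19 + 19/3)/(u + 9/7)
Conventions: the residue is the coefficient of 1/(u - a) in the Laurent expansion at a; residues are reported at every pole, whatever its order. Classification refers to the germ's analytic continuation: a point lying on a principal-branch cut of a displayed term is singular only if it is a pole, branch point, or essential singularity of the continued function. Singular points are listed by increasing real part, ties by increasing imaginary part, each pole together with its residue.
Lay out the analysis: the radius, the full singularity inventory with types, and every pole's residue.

Radius of convergence at 0: 9/7.
At -9/7: a pole of order 1; residue 625763/64239.

Denominator factor (u + 9/7): pole of order 1 at -9/7, modulus 9/7.
The radius of convergence is the smallest modulus among the singular points: 9/7.
At the order-1 pole -9/7 set g(u) = (u - (-9/7))*f(u) = 38*u**2/23 - 10*u/19 + 19/3.
Simple pole: residue = g(a) at a = -9/7, which is 625763/64239.


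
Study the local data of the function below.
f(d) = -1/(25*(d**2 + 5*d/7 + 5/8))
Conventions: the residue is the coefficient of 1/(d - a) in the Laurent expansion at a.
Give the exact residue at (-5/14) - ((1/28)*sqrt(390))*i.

The residue is -((7/4875)*sqrt(390))*i.

The factor d**2 + 5*d/7 + 5/8 splits as (d - a)(d - a') with a = (-5/14) - ((1/28)*sqrt(390))*i, a' = (-5/14) + ((1/28)*sqrt(390))*i. At the order-1 pole a set g(d) = (d - a)*f(d) = [-1/25] / (d - a').
Simple pole: residue = g(a) at a = (-5/14) - ((1/28)*sqrt(390))*i, which is -((7/4875)*sqrt(390))*i.


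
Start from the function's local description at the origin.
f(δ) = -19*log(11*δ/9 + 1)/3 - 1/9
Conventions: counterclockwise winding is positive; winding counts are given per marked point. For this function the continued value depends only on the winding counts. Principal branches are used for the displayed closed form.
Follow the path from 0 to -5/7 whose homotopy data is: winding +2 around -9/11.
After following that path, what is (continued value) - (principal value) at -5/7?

Continued minus principal equals -(76/3)*pi*i.

The rational part is single-valued and drops out of the difference; each branch term changes only by its own monodromy.
(-19/3)*log(1 - δ/(-9/11)): each positive loop around -9/11 adds 2*pi*i to the log, so winding +2 contributes (-19/3)*(2)*2*pi*i = -(76/3)*pi*i.
Summing the contributions at δ = -5/7 gives -(76/3)*pi*i.


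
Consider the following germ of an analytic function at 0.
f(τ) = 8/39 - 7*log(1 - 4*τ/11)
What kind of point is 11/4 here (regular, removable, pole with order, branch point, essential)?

The term (-7)*log(1 - τ/(11/4)) has argument 1 - 11/4/(11/4) = 0 at 11/4: a logarithmic (infinitely-sheeted) branch point; the remaining terms are analytic or single-valued there.

The point is a logarithmic branch point.


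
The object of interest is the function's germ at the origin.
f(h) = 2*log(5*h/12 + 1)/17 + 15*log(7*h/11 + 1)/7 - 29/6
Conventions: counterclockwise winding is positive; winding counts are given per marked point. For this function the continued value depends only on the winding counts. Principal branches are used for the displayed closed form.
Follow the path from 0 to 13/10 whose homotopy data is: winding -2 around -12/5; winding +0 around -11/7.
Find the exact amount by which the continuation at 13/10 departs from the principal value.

Continued minus principal equals -(8/17)*pi*i.

The rational part is single-valued and drops out of the difference; each branch term changes only by its own monodromy.
(2/17)*log(1 - h/(-12/5)): each positive loop around -12/5 adds 2*pi*i to the log, so winding -2 contributes (2/17)*(-2)*2*pi*i = -(8/17)*pi*i.
(15/7)*log(1 - h/(-11/7)): winding 0 around -11/7, so this term returns to its principal value, contribution 0.
Summing the contributions at h = 13/10 gives -(8/17)*pi*i.


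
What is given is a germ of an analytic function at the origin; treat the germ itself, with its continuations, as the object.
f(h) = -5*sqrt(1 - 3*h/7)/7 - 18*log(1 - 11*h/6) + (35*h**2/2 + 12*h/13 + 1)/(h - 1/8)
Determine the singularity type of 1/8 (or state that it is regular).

The denominator factor h - 1/8 vanishes at 1/8 and appears to the power 1; the numerator there equals 2311/1664, nonzero, and no other factor vanishes.
The branch terms are analytic at this point.
Hence a pole whose order is the multiplicity, 1.

The point is a pole of order 1.


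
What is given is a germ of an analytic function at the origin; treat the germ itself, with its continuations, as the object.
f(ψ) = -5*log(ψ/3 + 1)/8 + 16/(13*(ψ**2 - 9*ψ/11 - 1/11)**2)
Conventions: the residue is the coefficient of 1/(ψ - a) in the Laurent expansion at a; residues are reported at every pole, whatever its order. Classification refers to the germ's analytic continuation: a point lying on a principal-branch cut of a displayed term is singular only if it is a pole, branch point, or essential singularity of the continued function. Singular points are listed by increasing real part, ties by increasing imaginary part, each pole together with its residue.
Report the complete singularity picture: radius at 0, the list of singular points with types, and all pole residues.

Denominator factor (ψ**2 - 9*ψ/11 - 1/11)^2: discriminant 125/121, real irrational roots 9/22 + (5/22)*sqrt(5) and 9/22 - (5/22)*sqrt(5); poles of order 2, moduli 9/22 + (5/22)*sqrt(5) and -9/22 + (5/22)*sqrt(5).
Branch term (-5/8)*log(1 - ψ/(-3)): its argument vanishes at ψ = -3, a logarithmic branch point, modulus 3.
The radius of convergence is the smallest modulus among the singular points: -9/22 + (5/22)*sqrt(5).
The branch term is analytic at 9/22 - (5/22)*sqrt(5) and contributes nothing to the residue; only the rational part matters.
The factor ψ**2 - 9*ψ/11 - 1/11 splits as (ψ - a)(ψ - a') with a = 9/22 - (5/22)*sqrt(5), a' = 9/22 + (5/22)*sqrt(5). At the order-2 pole a set g(ψ) = (ψ - a)^2*(rational part) = [16/13] / (ψ - a')^2.
Order-2 pole: residue = g'(a); g'(9/22 - (5/22)*sqrt(5)) = (42592/40625)*sqrt(5), so the residue is (42592/40625)*sqrt(5).
The branch term is analytic at 9/22 + (5/22)*sqrt(5) and contributes nothing to the residue; only the rational part matters.
The factor ψ**2 - 9*ψ/11 - 1/11 splits as (ψ - a)(ψ - a') with a = 9/22 + (5/22)*sqrt(5), a' = 9/22 - (5/22)*sqrt(5). At the order-2 pole a set g(ψ) = (ψ - a)^2*(rational part) = [16/13] / (ψ - a')^2.
Order-2 pole: residue = g'(a); g'(9/22 + (5/22)*sqrt(5)) = -(42592/40625)*sqrt(5), so the residue is -(42592/40625)*sqrt(5).
List the singular points by increasing real part (a conjugate pair: the negative imaginary part first).

Radius of convergence at 0: -9/22 + (5/22)*sqrt(5).
At -3: a logarithmic branch point.
At 9/22 - (5/22)*sqrt(5): a pole of order 2; residue (42592/40625)*sqrt(5).
At 9/22 + (5/22)*sqrt(5): a pole of order 2; residue -(42592/40625)*sqrt(5).


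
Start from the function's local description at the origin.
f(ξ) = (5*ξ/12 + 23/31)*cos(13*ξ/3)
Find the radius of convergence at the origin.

The factor cos(13*ξ/3) is entire and contributes no finite singular point.
The polynomial part has no poles.
No finite singular points: the Taylor series at 0 converges everywhere.

The radius of convergence is infinite.


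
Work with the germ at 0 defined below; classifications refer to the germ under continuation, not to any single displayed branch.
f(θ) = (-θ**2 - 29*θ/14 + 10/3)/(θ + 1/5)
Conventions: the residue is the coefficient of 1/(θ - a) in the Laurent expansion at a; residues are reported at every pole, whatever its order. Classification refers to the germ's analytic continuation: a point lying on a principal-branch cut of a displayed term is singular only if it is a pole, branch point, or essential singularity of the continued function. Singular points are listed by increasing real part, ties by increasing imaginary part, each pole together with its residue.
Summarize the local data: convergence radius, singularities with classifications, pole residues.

Radius of convergence at 0: 1/5.
At -1/5: a pole of order 1; residue 3893/1050.

Denominator factor (θ + 1/5): pole of order 1 at -1/5, modulus 1/5.
The radius of convergence is the smallest modulus among the singular points: 1/5.
At the order-1 pole -1/5 set g(θ) = (θ - (-1/5))*f(θ) = -θ**2 - 29*θ/14 + 10/3.
Simple pole: residue = g(a) at a = -1/5, which is 3893/1050.


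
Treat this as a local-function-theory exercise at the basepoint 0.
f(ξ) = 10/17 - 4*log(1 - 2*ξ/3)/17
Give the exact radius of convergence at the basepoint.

The radius of convergence is 3/2.

Branch term (-4/17)*log(1 - ξ/(3/2)): its argument vanishes at ξ = 3/2, a logarithmic branch point, modulus 3/2.
The radius of convergence is the smallest modulus among the singular points: 3/2.


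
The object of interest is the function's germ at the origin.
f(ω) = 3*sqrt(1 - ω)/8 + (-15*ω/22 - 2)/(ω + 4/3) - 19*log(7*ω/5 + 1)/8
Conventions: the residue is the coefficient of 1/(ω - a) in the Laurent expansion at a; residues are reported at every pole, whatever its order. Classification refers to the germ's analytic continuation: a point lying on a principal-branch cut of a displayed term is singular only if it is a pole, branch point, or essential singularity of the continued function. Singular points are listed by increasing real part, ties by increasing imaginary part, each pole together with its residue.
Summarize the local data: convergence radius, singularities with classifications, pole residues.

Radius of convergence at 0: 5/7.
At -4/3: a pole of order 1; residue -12/11.
At -5/7: a logarithmic branch point.
At 1: an algebraic (square-root) branch point.

Denominator factor (ω + 4/3): pole of order 1 at -4/3, modulus 4/3.
Branch term (3/8)*sqrt(1 - ω/(1)): its argument vanishes at ω = 1, a square-root branch point, modulus 1.
Branch term (-19/8)*log(1 - ω/(-5/7)): its argument vanishes at ω = -5/7, a logarithmic branch point, modulus 5/7.
The radius of convergence is the smallest modulus among the singular points: 5/7.
The branch terms are analytic at -4/3 and contribute nothing to the residue; only the rational part matters.
At the order-1 pole -4/3 set g(ω) = (ω - (-4/3))*(rational part) = -15*ω/22 - 2.
Simple pole: residue = g(a) at a = -4/3, which is -12/11.
List the singular points by increasing real part (a conjugate pair: the negative imaginary part first).


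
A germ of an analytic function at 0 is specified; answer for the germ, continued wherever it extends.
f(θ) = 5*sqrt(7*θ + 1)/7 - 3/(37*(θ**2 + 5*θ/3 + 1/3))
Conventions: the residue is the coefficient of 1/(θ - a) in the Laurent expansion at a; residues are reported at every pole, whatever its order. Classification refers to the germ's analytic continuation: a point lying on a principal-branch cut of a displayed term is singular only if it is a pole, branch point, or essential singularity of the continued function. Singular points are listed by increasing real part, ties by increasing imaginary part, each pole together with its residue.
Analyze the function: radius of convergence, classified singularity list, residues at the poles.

Radius of convergence at 0: 1/7.
At -5/6 - (1/6)*sqrt(13): a pole of order 1; residue (9/481)*sqrt(13).
At -5/6 + (1/6)*sqrt(13): a pole of order 1; residue -(9/481)*sqrt(13).
At -1/7: an algebraic (square-root) branch point.

Denominator factor (θ**2 + 5*θ/3 + 1/3): discriminant 13/9, real irrational roots -5/6 + (1/6)*sqrt(13) and -5/6 - (1/6)*sqrt(13); poles of order 1, moduli 5/6 - (1/6)*sqrt(13) and 5/6 + (1/6)*sqrt(13).
Branch term (5/7)*sqrt(1 - θ/(-1/7)): its argument vanishes at θ = -1/7, a square-root branch point, modulus 1/7.
The radius of convergence is the smallest modulus among the singular points: 1/7.
The branch term is analytic at -5/6 - (1/6)*sqrt(13) and contributes nothing to the residue; only the rational part matters.
The factor θ**2 + 5*θ/3 + 1/3 splits as (θ - a)(θ - a') with a = -5/6 - (1/6)*sqrt(13), a' = -5/6 + (1/6)*sqrt(13). At the order-1 pole a set g(θ) = (θ - a)*(rational part) = [-3/37] / (θ - a').
Simple pole: residue = g(a) at a = -5/6 - (1/6)*sqrt(13), which is (9/481)*sqrt(13).
The branch term is analytic at -5/6 + (1/6)*sqrt(13) and contributes nothing to the residue; only the rational part matters.
The factor θ**2 + 5*θ/3 + 1/3 splits as (θ - a)(θ - a') with a = -5/6 + (1/6)*sqrt(13), a' = -5/6 - (1/6)*sqrt(13). At the order-1 pole a set g(θ) = (θ - a)*(rational part) = [-3/37] / (θ - a').
Simple pole: residue = g(a) at a = -5/6 + (1/6)*sqrt(13), which is -(9/481)*sqrt(13).
List the singular points by increasing real part (a conjugate pair: the negative imaginary part first).


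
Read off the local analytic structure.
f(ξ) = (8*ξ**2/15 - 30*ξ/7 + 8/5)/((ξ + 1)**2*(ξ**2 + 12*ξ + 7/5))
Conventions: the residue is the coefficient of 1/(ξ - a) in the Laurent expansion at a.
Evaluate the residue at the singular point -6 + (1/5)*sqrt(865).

The residue is 1681/24192 + (114721/20926080)*sqrt(865).


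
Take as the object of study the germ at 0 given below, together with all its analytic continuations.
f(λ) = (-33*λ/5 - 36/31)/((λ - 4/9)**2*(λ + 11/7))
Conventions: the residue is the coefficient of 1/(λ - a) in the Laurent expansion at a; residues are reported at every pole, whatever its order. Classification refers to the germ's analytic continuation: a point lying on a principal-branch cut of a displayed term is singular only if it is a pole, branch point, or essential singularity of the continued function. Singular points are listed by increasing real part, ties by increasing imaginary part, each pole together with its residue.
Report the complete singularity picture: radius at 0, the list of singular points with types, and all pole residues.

Denominator factor (λ + 11/7): pole of order 1 at -11/7, modulus 11/7.
Denominator factor (λ - 4/9)^2: pole of order 2 at 4/9, modulus 4/9.
The radius of convergence is the smallest modulus among the singular points: 4/9.
At the order-1 pole -11/7 set g(λ) = (λ - (-11/7))*f(λ) = (-33*λ/5 - 36/31)/(λ - 4/9)**2.
Simple pole: residue = g(a) at a = -11/7, which is 5666031/2499995.
At the order-2 pole 4/9 set g(λ) = (λ - (4/9))^2*f(λ) = (-33*λ/5 - 36/31)/(λ + 11/7).
Order-2 pole: residue = g'(a); g'(4/9) = -5666031/2499995, so the residue is -5666031/2499995.
List the singular points by increasing real part (a conjugate pair: the negative imaginary part first).

Radius of convergence at 0: 4/9.
At -11/7: a pole of order 1; residue 5666031/2499995.
At 4/9: a pole of order 2; residue -5666031/2499995.


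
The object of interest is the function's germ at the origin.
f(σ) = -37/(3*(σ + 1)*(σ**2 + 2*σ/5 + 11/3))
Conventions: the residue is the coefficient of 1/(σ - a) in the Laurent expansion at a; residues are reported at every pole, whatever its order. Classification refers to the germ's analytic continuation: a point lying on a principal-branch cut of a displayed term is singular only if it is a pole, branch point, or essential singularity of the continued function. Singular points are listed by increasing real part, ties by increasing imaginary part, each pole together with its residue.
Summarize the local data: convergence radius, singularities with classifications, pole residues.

Denominator factor (σ**2 + 2*σ/5 + 11/3): discriminant -1088/75, complex-conjugate roots (-1/5) + ((4/15)*sqrt(51))*i and (-1/5) - ((4/15)*sqrt(51))*i; poles of order 1, moduli (1/3)*sqrt(33) and (1/3)*sqrt(33).
Denominator factor (σ + 1): pole of order 1 at -1, modulus 1.
The radius of convergence is the smallest modulus among the singular points: 1.
At the order-1 pole -1 set g(σ) = (σ - (-1))*f(σ) = -37/(3*(σ**2 + 2*σ/5 + 11/3)).
Simple pole: residue = g(a) at a = -1, which is -185/64.
The factor σ**2 + 2*σ/5 + 11/3 splits as (σ - a)(σ - a') with a = (-1/5) - ((4/15)*sqrt(51))*i, a' = (-1/5) + ((4/15)*sqrt(51))*i. At the order-1 pole a set g(σ) = (σ - a)*f(σ) = [-37/(3*(σ + 1))] / (σ - a').
Simple pole: residue = g(a) at a = (-1/5) - ((4/15)*sqrt(51))*i, which is (185/128) - ((185/2176)*sqrt(51))*i.
The factor σ**2 + 2*σ/5 + 11/3 splits as (σ - a)(σ - a') with a = (-1/5) + ((4/15)*sqrt(51))*i, a' = (-1/5) - ((4/15)*sqrt(51))*i. At the order-1 pole a set g(σ) = (σ - a)*f(σ) = [-37/(3*(σ + 1))] / (σ - a').
Simple pole: residue = g(a) at a = (-1/5) + ((4/15)*sqrt(51))*i, which is (185/128) + ((185/2176)*sqrt(51))*i.
List the singular points by increasing real part (a conjugate pair: the negative imaginary part first).

Radius of convergence at 0: 1.
At -1: a pole of order 1; residue -185/64.
At (-1/5) - ((4/15)*sqrt(51))*i: a pole of order 1; residue (185/128) - ((185/2176)*sqrt(51))*i.
At (-1/5) + ((4/15)*sqrt(51))*i: a pole of order 1; residue (185/128) + ((185/2176)*sqrt(51))*i.


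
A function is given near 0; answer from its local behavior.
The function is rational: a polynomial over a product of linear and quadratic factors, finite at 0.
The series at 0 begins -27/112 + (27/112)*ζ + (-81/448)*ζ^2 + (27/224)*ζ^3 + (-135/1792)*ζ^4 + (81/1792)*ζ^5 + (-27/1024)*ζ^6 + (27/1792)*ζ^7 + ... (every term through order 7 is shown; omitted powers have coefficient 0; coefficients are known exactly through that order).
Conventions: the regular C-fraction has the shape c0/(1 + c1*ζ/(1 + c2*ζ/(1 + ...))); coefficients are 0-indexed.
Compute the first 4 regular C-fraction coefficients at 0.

Taylor coefficients (read off): a_0 = -27/112, a_1 = 27/112, a_2 = -81/448, a_3 = 27/224.
c0 = a_0 = -27/112. Peel one level at a time: if S = 1 + c*ζ/S' with S'(0) = 1, then c is the ζ-coefficient of S and S' = c*ζ/(S - 1).
S_1 = c0/f = 1 + (1)*ζ + (1/4)*ζ^2 + ...; c1 = 1.
S_2 = c1*ζ/(S_1 - 1) = 1 + (-1/4)*ζ + (1/16)*ζ^2 + ...; c2 = -1/4.
S_3 = c2*ζ/(S_2 - 1) = 1 + (1/4)*ζ + ...; c3 = 1/4.

The regular C-fraction coefficients are [-27/112, 1, -1/4, 1/4].


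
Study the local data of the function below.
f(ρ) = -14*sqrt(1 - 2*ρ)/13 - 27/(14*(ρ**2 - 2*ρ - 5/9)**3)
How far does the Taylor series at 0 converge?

The radius of convergence is -1 + (1/3)*sqrt(14).

Denominator factor (ρ**2 - 2*ρ - 5/9)^3: discriminant 56/9, real irrational roots 1 + (1/3)*sqrt(14) and 1 - (1/3)*sqrt(14); poles of order 3, moduli 1 + (1/3)*sqrt(14) and -1 + (1/3)*sqrt(14).
Branch term (-14/13)*sqrt(1 - ρ/(1/2)): its argument vanishes at ρ = 1/2, a square-root branch point, modulus 1/2.
The radius of convergence is the smallest modulus among the singular points: -1 + (1/3)*sqrt(14).


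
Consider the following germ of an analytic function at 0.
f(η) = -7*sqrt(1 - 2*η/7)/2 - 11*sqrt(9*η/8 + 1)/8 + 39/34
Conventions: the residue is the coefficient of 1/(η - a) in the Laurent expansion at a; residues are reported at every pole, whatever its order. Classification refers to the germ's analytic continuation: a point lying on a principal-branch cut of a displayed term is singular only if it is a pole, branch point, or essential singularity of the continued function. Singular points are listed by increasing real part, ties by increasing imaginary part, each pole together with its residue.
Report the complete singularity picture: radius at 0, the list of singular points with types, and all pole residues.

Branch term (-7/2)*sqrt(1 - η/(7/2)): its argument vanishes at η = 7/2, a square-root branch point, modulus 7/2.
Branch term (-11/8)*sqrt(1 - η/(-8/9)): its argument vanishes at η = -8/9, a square-root branch point, modulus 8/9.
The radius of convergence is the smallest modulus among the singular points: 8/9.
List the singular points by increasing real part (a conjugate pair: the negative imaginary part first).

Radius of convergence at 0: 8/9.
At -8/9: an algebraic (square-root) branch point.
At 7/2: an algebraic (square-root) branch point.


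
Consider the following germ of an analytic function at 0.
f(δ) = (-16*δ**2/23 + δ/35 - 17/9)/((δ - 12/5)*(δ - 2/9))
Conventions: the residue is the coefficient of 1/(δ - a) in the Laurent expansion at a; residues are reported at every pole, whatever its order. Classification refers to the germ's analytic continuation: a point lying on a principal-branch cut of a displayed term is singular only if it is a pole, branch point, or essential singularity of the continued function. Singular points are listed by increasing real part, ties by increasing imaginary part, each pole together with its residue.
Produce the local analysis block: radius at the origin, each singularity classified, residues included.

Denominator factor (δ - 12/5): pole of order 1 at 12/5, modulus 12/5.
Denominator factor (δ - 2/9): pole of order 1 at 2/9, modulus 2/9.
The radius of convergence is the smallest modulus among the singular points: 2/9.
At the order-1 pole 2/9 set g(δ) = (δ - (2/9))*f(δ) = (-16*δ**2/23 + δ/35 - 17/9)/(δ - 12/5).
Simple pole: residue = g(a) at a = 2/9, which is 124991/142002.
At the order-1 pole 12/5 set g(δ) = (δ - (12/5))*f(δ) = (-16*δ**2/23 + δ/35 - 17/9)/(δ - 2/9).
Simple pole: residue = g(a) at a = 12/5, which is -211093/78890.
List the singular points by increasing real part (a conjugate pair: the negative imaginary part first).

Radius of convergence at 0: 2/9.
At 2/9: a pole of order 1; residue 124991/142002.
At 12/5: a pole of order 1; residue -211093/78890.


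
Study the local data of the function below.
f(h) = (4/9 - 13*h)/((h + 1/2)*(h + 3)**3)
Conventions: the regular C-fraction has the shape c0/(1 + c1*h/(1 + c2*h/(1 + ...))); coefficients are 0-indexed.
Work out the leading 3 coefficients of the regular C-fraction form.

The regular C-fraction coefficients are [8/243, 129/4, -45391/1548].

Taylor coefficients (expand at 0): a_0 = 8/243, a_1 = -86/81, a_2 = 2266/729.
c0 = a_0 = 8/243. Peel one level at a time: if S = 1 + c*h/S' with S'(0) = 1, then c is the h-coefficient of S and S' = c*h/(S - 1).
S_1 = c0/f = 1 + (129/4)*h + (45391/48)*h^2 + ...; c1 = 129/4.
S_2 = c1*h/(S_1 - 1) = 1 + (-45391/1548)*h + ...; c2 = -45391/1548.


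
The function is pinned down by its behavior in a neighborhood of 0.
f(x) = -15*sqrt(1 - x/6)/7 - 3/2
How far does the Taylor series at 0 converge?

Branch term (-15/7)*sqrt(1 - x/(6)): its argument vanishes at x = 6, a square-root branch point, modulus 6.
The radius of convergence is the smallest modulus among the singular points: 6.

The radius of convergence is 6.


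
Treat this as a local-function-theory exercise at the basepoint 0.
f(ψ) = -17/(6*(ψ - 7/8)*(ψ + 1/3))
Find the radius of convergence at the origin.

The radius of convergence is 1/3.

Denominator factor (ψ - 7/8): pole of order 1 at 7/8, modulus 7/8.
Denominator factor (ψ + 1/3): pole of order 1 at -1/3, modulus 1/3.
The radius of convergence is the smallest modulus among the singular points: 1/3.


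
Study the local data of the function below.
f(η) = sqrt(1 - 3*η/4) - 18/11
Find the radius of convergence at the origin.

Branch term (1)*sqrt(1 - η/(4/3)): its argument vanishes at η = 4/3, a square-root branch point, modulus 4/3.
The radius of convergence is the smallest modulus among the singular points: 4/3.

The radius of convergence is 4/3.


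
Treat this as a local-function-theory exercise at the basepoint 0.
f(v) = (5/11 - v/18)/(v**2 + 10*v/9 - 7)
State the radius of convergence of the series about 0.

Denominator factor (v**2 + 10*v/9 - 7): discriminant 2368/81, real irrational roots -5/9 + (4/9)*sqrt(37) and -5/9 - (4/9)*sqrt(37); poles of order 1, moduli -5/9 + (4/9)*sqrt(37) and 5/9 + (4/9)*sqrt(37).
The radius of convergence is the smallest modulus among the singular points: -5/9 + (4/9)*sqrt(37).

The radius of convergence is -5/9 + (4/9)*sqrt(37).


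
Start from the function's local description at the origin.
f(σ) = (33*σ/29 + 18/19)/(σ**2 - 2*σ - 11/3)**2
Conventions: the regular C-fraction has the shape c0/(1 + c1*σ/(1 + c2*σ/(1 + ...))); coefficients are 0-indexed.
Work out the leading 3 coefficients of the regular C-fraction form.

The regular C-fraction coefficients are [162/2299, -211/1914, -423191/403854].

Taylor coefficients (expand at 0): a_0 = 162/2299, a_1 = 5697/733381, a_2 = 72576/8067191.
c0 = a_0 = 162/2299. Peel one level at a time: if S = 1 + c*σ/S' with S'(0) = 1, then c is the σ-coefficient of S and S' = c*σ/(S - 1).
S_1 = c0/f = 1 + (-211/1914)*σ + (-423191/3663396)*σ^2 + ...; c1 = -211/1914.
S_2 = c1*σ/(S_1 - 1) = 1 + (-423191/403854)*σ + ...; c2 = -423191/403854.


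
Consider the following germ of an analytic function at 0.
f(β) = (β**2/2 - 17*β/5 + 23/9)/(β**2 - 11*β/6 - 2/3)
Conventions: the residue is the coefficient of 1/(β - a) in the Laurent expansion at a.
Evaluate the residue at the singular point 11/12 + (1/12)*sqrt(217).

The factor β**2 - 11*β/6 - 2/3 splits as (β - a)(β - a') with a = 11/12 + (1/12)*sqrt(217), a' = 11/12 - (1/12)*sqrt(217). At the order-1 pole a set g(β) = (β - a)*f(β) = [β**2/2 - 17*β/5 + 23/9] / (β - a').
Simple pole: residue = g(a) at a = 11/12 + (1/12)*sqrt(217), which is -149/120 + (21/1240)*sqrt(217).

The residue is -149/120 + (21/1240)*sqrt(217).


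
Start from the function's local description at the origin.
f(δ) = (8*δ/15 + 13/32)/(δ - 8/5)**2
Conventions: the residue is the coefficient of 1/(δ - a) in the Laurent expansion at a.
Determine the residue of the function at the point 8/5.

At the order-2 pole 8/5 set g(δ) = (δ - (8/5))^2*f(δ) = 8*δ/15 + 13/32.
Order-2 pole: residue = g'(a); g'(8/5) = 8/15, so the residue is 8/15.

The residue is 8/15.


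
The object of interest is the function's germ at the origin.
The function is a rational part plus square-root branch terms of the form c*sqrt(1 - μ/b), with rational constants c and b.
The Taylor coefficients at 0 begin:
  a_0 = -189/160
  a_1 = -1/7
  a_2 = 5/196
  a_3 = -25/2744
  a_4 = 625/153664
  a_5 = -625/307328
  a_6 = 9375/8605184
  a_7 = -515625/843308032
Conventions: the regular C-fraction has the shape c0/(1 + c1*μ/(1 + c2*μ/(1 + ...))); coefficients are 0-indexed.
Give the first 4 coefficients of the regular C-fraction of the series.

Taylor coefficients (read off): a_0 = -189/160, a_1 = -1/7, a_2 = 5/196, a_3 = -25/2744.
c0 = a_0 = -189/160. Peel one level at a time: if S = 1 + c*μ/S' with S'(0) = 1, then c is the μ-coefficient of S and S' = c*μ/(S - 1).
S_1 = c0/f = 1 + (-160/1323)*μ + (63400/1750329)*μ^2 + ...; c1 = -160/1323.
S_2 = c1*μ/(S_1 - 1) = 1 + (1585/5292)*μ + (-25/784)*μ^2 + ...; c2 = 1585/5292.
S_3 = c2*μ/(S_2 - 1) = 1 + (135/1268)*μ + ...; c3 = 135/1268.

The regular C-fraction coefficients are [-189/160, -160/1323, 1585/5292, 135/1268].


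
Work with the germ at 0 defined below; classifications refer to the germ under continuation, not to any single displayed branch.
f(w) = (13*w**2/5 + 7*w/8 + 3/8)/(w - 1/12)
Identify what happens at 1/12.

The denominator factor w - 1/12 vanishes at 1/12 and appears to the power 1; the numerator there equals 671/1440, nonzero, and no other factor vanishes.
Hence a pole whose order is the multiplicity, 1.

The point is a pole of order 1.


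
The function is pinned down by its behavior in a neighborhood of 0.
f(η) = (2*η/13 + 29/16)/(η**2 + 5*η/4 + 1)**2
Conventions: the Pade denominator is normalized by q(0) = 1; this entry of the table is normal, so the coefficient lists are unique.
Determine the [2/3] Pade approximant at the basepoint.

Taylor coefficients needed (expand at 0): a_0 = 29/16, a_1 = -1821/416, a_2 = 14931/3328, a_3 = -509/3328, a_4 = -344499/53248, a_5 = 1052217/106496.
Write the denominator as Q(η) = 1 + q1*η + q2*η^2 + q3*η^3. Requiring Q*f - P = O(η^6) with deg P <= 2 kills the coefficients of η^3..η^5 in Q*f:
  η^3: a_3 + q1*a_2 + q2*a_1 + q3*a_0 = 0, i.e. -509/3328 + (14931/3328)*q1 + (-1821/416)*q2 + (29/16)*q3 = 0.
  η^4: a_4 + q1*a_3 + q2*a_2 + q3*a_1 = 0, i.e. -344499/53248 + (-509/3328)*q1 + (14931/3328)*q2 + (-1821/416)*q3 = 0.
  η^5: a_5 + q1*a_4 + q2*a_3 + q3*a_2 = 0, i.e. 1052217/106496 + (-344499/53248)*q1 + (-509/3328)*q2 + (14931/3328)*q3 = 0.
Solving this linear system: q1 = 5546977743/3737974822, q2 = 44290250235/29903798576, q3 = -22111225/1868987411.
The numerator is Q*f truncated at degree 2: P0 = a_0 = 29/16; P1 = a_1 + q1*a_0 = -82013466645/48593672686; P2 = a_2 + q1*a_1 + q2*a_0 = 16402693329/24296836343.

The Pade approximant has numerator coefficients [29/16, -82013466645/48593672686, 16402693329/24296836343]; denominator coefficients [1, 5546977743/3737974822, 44290250235/29903798576, -22111225/1868987411].


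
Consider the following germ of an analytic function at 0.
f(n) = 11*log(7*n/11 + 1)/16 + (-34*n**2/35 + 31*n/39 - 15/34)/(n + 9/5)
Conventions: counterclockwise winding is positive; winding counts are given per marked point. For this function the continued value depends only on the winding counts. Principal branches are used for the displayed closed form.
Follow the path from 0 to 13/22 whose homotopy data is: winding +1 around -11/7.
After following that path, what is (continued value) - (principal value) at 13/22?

Continued minus principal equals (11/8)*pi*i.

The rational part is single-valued and drops out of the difference; each branch term changes only by its own monodromy.
(11/16)*log(1 - n/(-11/7)): each positive loop around -11/7 adds 2*pi*i to the log, so winding +1 contributes (11/16)*(1)*2*pi*i = (11/8)*pi*i.
Summing the contributions at n = 13/22 gives (11/8)*pi*i.


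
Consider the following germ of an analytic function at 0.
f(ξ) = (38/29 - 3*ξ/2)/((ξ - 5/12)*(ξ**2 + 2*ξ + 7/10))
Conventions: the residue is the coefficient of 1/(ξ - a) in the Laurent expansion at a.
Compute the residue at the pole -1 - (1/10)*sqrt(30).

The factor ξ**2 + 2*ξ + 7/10 splits as (ξ - a)(ξ - a') with a = -1 - (1/10)*sqrt(30), a' = -1 + (1/10)*sqrt(30). At the order-1 pole a set g(ξ) = (ξ - a)*f(ξ) = [(38/29 - 3*ξ/2)/(ξ - 5/12)] / (ξ - a').
Simple pole: residue = g(a) at a = -1 - (1/10)*sqrt(30), which is -7155/35641 + (12289/35641)*sqrt(30).

The residue is -7155/35641 + (12289/35641)*sqrt(30).


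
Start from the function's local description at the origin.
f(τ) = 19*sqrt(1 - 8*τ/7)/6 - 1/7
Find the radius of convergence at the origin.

The radius of convergence is 7/8.

Branch term (19/6)*sqrt(1 - τ/(7/8)): its argument vanishes at τ = 7/8, a square-root branch point, modulus 7/8.
The radius of convergence is the smallest modulus among the singular points: 7/8.


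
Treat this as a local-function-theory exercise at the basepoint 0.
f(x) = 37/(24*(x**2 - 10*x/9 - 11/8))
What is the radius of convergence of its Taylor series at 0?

The radius of convergence is -5/9 + (1/36)*sqrt(2182).

Denominator factor (x**2 - 10*x/9 - 11/8): discriminant 1091/162, real irrational roots 5/9 + (1/36)*sqrt(2182) and 5/9 - (1/36)*sqrt(2182); poles of order 1, moduli 5/9 + (1/36)*sqrt(2182) and -5/9 + (1/36)*sqrt(2182).
The radius of convergence is the smallest modulus among the singular points: -5/9 + (1/36)*sqrt(2182).


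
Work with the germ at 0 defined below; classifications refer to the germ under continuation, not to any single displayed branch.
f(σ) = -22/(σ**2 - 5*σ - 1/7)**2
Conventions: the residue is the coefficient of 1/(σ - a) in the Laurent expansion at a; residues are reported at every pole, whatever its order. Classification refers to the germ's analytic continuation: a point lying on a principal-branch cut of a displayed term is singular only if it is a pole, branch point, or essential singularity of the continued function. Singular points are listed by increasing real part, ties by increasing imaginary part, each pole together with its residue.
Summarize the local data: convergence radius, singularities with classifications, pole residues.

Radius of convergence at 0: -5/2 + (1/14)*sqrt(1253).
At 5/2 - (1/14)*sqrt(1253): a pole of order 2; residue -(308/32041)*sqrt(1253).
At 5/2 + (1/14)*sqrt(1253): a pole of order 2; residue (308/32041)*sqrt(1253).

Denominator factor (σ**2 - 5*σ - 1/7)^2: discriminant 179/7, real irrational roots 5/2 + (1/14)*sqrt(1253) and 5/2 - (1/14)*sqrt(1253); poles of order 2, moduli 5/2 + (1/14)*sqrt(1253) and -5/2 + (1/14)*sqrt(1253).
The radius of convergence is the smallest modulus among the singular points: -5/2 + (1/14)*sqrt(1253).
The factor σ**2 - 5*σ - 1/7 splits as (σ - a)(σ - a') with a = 5/2 - (1/14)*sqrt(1253), a' = 5/2 + (1/14)*sqrt(1253). At the order-2 pole a set g(σ) = (σ - a)^2*f(σ) = [-22] / (σ - a')^2.
Order-2 pole: residue = g'(a); g'(5/2 - (1/14)*sqrt(1253)) = -(308/32041)*sqrt(1253), so the residue is -(308/32041)*sqrt(1253).
The factor σ**2 - 5*σ - 1/7 splits as (σ - a)(σ - a') with a = 5/2 + (1/14)*sqrt(1253), a' = 5/2 - (1/14)*sqrt(1253). At the order-2 pole a set g(σ) = (σ - a)^2*f(σ) = [-22] / (σ - a')^2.
Order-2 pole: residue = g'(a); g'(5/2 + (1/14)*sqrt(1253)) = (308/32041)*sqrt(1253), so the residue is (308/32041)*sqrt(1253).
List the singular points by increasing real part (a conjugate pair: the negative imaginary part first).
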